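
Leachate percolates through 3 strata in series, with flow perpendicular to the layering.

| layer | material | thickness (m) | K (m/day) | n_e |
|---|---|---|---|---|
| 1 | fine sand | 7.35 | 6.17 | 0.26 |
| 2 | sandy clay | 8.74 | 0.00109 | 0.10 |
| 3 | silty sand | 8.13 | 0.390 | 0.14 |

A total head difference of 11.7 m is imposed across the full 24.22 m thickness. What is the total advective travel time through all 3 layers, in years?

7.38

With flow normal to the layers, continuity requires the same specific discharge q through every layer.
Σ(b_i/K_i) = 7.35/6.17 + 8.74/0.00109 + 8.13/0.390 = 8040 d.
q = Δh / Σ(b_i/K_i) = 11.7 / 8040 = 0.001455 m/day.
In each layer the seepage velocity is v_i = q/n_i, so the layer transit time is t_i = b_i·n_i / q:
  layer 1 (fine sand): t_1 = 7.35 × 0.26 / 0.001455 = 1313 d
  layer 2 (sandy clay): t_2 = 8.74 × 0.10 / 0.001455 = 600.6 d
  layer 3 (silty sand): t_3 = 8.13 × 0.14 / 0.001455 = 782.2 d
Total t = Σ t_i = 2696 days = 7.381 years.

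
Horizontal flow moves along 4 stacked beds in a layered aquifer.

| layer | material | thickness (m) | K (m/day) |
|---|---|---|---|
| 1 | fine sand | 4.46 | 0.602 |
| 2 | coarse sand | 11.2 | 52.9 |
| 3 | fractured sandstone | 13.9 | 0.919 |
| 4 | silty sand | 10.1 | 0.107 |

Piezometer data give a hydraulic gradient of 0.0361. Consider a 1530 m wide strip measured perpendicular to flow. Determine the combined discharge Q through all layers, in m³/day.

33600

Flow is parallel to layering, so each bed carries its own Darcy discharge and the transmissivities add.
Σ(K_i·b_i) = 0.602×4.46 + 52.9×11.2 + 0.919×13.9 + 0.107×10.1 = 609.0 m²/day.
Hydraulic gradient i = 0.0361.
Q = Σ(K_i·b_i) · W · i = 609.0 × 1530 × 0.03610 = 33638 m³/day.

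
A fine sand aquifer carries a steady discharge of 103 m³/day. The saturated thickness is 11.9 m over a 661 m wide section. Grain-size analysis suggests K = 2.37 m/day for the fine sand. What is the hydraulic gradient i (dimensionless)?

Cross-sectional area A = 661 × 11.9 = 7866 m².
From Q = K·A·i, i = Q / (K·A) = 103 / (2.370 × 7866) = 0.005525.

0.00553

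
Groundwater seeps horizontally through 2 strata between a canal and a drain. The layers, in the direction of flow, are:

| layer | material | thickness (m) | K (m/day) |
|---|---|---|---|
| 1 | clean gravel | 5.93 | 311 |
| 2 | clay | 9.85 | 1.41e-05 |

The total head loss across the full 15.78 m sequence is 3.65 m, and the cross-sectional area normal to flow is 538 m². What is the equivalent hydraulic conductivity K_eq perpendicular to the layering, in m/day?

2.26e-05

Flow is perpendicular to layering, so the layers act in series and the equivalent K is the thickness-weighted harmonic mean.
Total thickness L = 5.93 + 9.85 = 15.78 m.
Σ(b_i/K_i) = 5.93/311 + 9.85/1.41e-05 = 6.986e+05 d.
K_eq = L / Σ(b_i/K_i) = 15.78 / 6.986e+05 = 2.259e-05 m/day.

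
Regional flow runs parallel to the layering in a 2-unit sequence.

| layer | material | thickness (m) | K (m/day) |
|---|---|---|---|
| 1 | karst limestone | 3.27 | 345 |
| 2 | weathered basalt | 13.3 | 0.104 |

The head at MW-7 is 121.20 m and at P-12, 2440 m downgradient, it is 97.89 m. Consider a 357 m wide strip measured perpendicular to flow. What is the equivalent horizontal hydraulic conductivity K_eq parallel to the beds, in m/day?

68.2

Flow is parallel to layering, so each bed carries its own Darcy discharge and the transmissivities add.
Σ(K_i·b_i) = 345×3.27 + 0.104×13.3 = 1130 m²/day.
Total thickness b = 16.57 m, so K_eq = Σ(K_i·b_i)/b = 68.17 m/day.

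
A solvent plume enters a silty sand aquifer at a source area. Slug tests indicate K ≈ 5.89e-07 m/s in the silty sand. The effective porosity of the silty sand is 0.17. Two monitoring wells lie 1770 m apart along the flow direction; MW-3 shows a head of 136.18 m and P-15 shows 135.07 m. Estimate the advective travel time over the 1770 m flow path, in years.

25800

Convert K: 5.89e-07 m/s × 86400 = 0.05089 m/day.
Hydraulic gradient i = (136.18 − 135.07) / 1770 = 1.11 / 1770 = 0.0006271.
Darcy flux q = K · i = 0.05089 × 0.0006271 = 3.191e-05 m/day.
Seepage velocity v = q / n_e = 3.191e-05 / 0.17 = 0.0001877 m/day.
Travel time t = L / v = 1770 / 0.0001877 = 9.429e+06 days = 25814 years.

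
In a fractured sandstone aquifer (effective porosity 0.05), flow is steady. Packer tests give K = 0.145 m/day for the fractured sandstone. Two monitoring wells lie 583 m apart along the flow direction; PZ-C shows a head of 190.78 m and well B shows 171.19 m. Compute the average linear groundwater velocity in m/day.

Hydraulic gradient i = (190.78 − 171.19) / 583 = 19.59 / 583 = 0.03360.
Darcy flux q = K · i = 0.1450 × 0.03360 = 0.004872 m/day.
Seepage velocity v = q / n_e = 0.004872 / 0.05 = 0.09745 m/day.

0.0974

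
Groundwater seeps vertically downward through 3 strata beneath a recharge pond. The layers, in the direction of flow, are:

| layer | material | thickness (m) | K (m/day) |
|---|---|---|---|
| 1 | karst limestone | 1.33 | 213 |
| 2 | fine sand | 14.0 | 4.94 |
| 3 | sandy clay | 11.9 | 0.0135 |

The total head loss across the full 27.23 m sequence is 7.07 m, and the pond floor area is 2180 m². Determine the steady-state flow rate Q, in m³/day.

Flow is perpendicular to layering, so the layers act in series and the equivalent K is the thickness-weighted harmonic mean.
Total thickness L = 1.33 + 14.0 + 11.9 = 27.23 m.
Σ(b_i/K_i) = 1.33/213 + 14.0/4.94 + 11.9/0.0135 = 884.3 d.
K_eq = L / Σ(b_i/K_i) = 27.23 / 884.3 = 0.03079 m/day.
Q = K_eq · A · (Δh/L) = 0.03079 × 2180 × (7.07/27.23) = 17.43 m³/day.

17.4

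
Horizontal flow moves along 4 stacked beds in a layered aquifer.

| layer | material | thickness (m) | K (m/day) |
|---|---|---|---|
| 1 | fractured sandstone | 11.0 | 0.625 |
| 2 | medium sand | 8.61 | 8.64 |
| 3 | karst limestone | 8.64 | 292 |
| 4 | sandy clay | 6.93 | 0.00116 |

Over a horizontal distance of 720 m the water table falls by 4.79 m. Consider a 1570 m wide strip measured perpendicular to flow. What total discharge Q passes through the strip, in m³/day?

Flow is parallel to layering, so each bed carries its own Darcy discharge and the transmissivities add.
Σ(K_i·b_i) = 0.625×11.0 + 8.64×8.61 + 292×8.64 + 0.00116×6.93 = 2604 m²/day.
Hydraulic gradient i = Δh / L = 4.79 / 720 = 0.006653.
Q = Σ(K_i·b_i) · W · i = 2604 × 1570 × 0.006653 = 27200 m³/day.

27200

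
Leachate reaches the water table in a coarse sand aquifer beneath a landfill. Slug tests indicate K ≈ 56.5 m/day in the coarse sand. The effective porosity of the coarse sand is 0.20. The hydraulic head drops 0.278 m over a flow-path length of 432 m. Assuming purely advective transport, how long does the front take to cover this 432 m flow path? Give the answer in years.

Hydraulic gradient i = Δh / L = 0.278 / 432 = 0.0006435.
Darcy flux q = K · i = 56.50 × 0.0006435 = 0.03636 m/day.
Seepage velocity v = q / n_e = 0.03636 / 0.20 = 0.1818 m/day.
Travel time t = L / v = 432 / 0.1818 = 2376 days = 6.506 years.

6.51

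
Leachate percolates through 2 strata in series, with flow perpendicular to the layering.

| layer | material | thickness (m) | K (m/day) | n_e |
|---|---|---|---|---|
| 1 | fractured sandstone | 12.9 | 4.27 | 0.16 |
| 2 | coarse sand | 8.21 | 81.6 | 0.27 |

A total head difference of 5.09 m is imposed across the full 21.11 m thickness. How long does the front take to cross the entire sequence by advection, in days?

2.63

With flow normal to the layers, continuity requires the same specific discharge q through every layer.
Σ(b_i/K_i) = 12.9/4.27 + 8.21/81.6 = 3.122 d.
q = Δh / Σ(b_i/K_i) = 5.09 / 3.122 = 1.631 m/day.
In each layer the seepage velocity is v_i = q/n_i, so the layer transit time is t_i = b_i·n_i / q:
  layer 1 (fractured sandstone): t_1 = 12.9 × 0.16 / 1.631 = 1.266 d
  layer 2 (coarse sand): t_2 = 8.21 × 0.27 / 1.631 = 1.359 d
Total t = Σ t_i = 2.625 days.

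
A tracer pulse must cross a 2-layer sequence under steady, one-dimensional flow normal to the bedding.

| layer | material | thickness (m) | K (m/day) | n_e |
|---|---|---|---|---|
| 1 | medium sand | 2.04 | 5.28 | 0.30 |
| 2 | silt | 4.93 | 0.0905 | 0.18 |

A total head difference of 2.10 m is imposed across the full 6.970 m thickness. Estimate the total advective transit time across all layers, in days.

39.2

With flow normal to the layers, continuity requires the same specific discharge q through every layer.
Σ(b_i/K_i) = 2.04/5.28 + 4.93/0.0905 = 54.86 d.
q = Δh / Σ(b_i/K_i) = 2.10 / 54.86 = 0.03828 m/day.
In each layer the seepage velocity is v_i = q/n_i, so the layer transit time is t_i = b_i·n_i / q:
  layer 1 (medium sand): t_1 = 2.04 × 0.30 / 0.03828 = 15.99 d
  layer 2 (silt): t_2 = 4.93 × 0.18 / 0.03828 = 23.18 d
Total t = Σ t_i = 39.17 days.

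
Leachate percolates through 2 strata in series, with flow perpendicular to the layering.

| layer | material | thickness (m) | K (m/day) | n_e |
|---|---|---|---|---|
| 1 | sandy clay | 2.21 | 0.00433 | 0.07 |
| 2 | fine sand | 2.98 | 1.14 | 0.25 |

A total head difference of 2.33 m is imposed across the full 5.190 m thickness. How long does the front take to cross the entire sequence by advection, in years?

0.542

With flow normal to the layers, continuity requires the same specific discharge q through every layer.
Σ(b_i/K_i) = 2.21/0.00433 + 2.98/1.14 = 513.0 d.
q = Δh / Σ(b_i/K_i) = 2.33 / 513.0 = 0.004542 m/day.
In each layer the seepage velocity is v_i = q/n_i, so the layer transit time is t_i = b_i·n_i / q:
  layer 1 (sandy clay): t_1 = 2.21 × 0.07 / 0.004542 = 34.06 d
  layer 2 (fine sand): t_2 = 2.98 × 0.25 / 0.004542 = 164.0 d
Total t = Σ t_i = 198.1 days = 0.5423 years.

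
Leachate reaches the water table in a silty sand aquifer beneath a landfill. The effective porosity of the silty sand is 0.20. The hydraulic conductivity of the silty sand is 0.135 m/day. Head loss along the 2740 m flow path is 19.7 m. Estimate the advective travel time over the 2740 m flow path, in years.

1550

Hydraulic gradient i = Δh / L = 19.7 / 2740 = 0.007190.
Darcy flux q = K · i = 0.1350 × 0.007190 = 0.0009706 m/day.
Seepage velocity v = q / n_e = 0.0009706 / 0.20 = 0.004853 m/day.
Travel time t = L / v = 2740 / 0.004853 = 5.646e+05 days = 1546 years.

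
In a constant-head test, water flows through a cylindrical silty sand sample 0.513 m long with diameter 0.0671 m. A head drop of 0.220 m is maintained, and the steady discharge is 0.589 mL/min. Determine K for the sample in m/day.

Cross-sectional area A = π·(d/2)² = π × (0.0671/2)² = 0.003536 m².
Convert discharge: 0.589 mL/min = 9.817e-09 m³/s.
Darcy's law rearranged: K = Q·L / (A·Δh) = 9.817e-09 × 0.513 / (0.003536 × 0.220) = 6.473e-06 m/s = 0.5593 m/day.

0.559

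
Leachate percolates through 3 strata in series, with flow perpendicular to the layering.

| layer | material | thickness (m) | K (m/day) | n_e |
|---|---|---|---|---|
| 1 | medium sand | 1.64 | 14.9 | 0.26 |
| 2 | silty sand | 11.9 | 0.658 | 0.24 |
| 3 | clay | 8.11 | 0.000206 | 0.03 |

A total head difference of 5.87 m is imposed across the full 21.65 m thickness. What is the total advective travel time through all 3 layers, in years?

64.8

With flow normal to the layers, continuity requires the same specific discharge q through every layer.
Σ(b_i/K_i) = 1.64/14.9 + 11.9/0.658 + 8.11/0.000206 = 39387 d.
q = Δh / Σ(b_i/K_i) = 5.87 / 39387 = 0.0001490 m/day.
In each layer the seepage velocity is v_i = q/n_i, so the layer transit time is t_i = b_i·n_i / q:
  layer 1 (medium sand): t_1 = 1.64 × 0.26 / 0.0001490 = 2861 d
  layer 2 (silty sand): t_2 = 11.9 × 0.24 / 0.0001490 = 19163 d
  layer 3 (clay): t_3 = 8.11 × 0.03 / 0.0001490 = 1633 d
Total t = Σ t_i = 23657 days = 64.77 years.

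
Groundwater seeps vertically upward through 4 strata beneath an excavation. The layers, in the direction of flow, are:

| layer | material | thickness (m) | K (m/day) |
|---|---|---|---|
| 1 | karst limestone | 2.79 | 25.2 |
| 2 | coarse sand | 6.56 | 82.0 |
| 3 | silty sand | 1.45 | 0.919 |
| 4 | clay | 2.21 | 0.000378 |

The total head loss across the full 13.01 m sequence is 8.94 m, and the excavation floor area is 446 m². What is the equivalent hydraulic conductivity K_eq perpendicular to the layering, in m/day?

Flow is perpendicular to layering, so the layers act in series and the equivalent K is the thickness-weighted harmonic mean.
Total thickness L = 2.79 + 6.56 + 1.45 + 2.21 = 13.01 m.
Σ(b_i/K_i) = 2.79/25.2 + 6.56/82.0 + 1.45/0.919 + 2.21/0.000378 = 5848 d.
K_eq = L / Σ(b_i/K_i) = 13.01 / 5848 = 0.002225 m/day.

0.00222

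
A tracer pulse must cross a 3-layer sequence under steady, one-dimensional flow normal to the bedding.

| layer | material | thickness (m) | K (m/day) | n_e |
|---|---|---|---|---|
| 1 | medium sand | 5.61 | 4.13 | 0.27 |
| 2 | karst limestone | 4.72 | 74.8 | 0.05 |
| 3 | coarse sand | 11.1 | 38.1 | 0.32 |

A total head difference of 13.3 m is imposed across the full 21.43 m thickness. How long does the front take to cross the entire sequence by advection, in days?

0.683

With flow normal to the layers, continuity requires the same specific discharge q through every layer.
Σ(b_i/K_i) = 5.61/4.13 + 4.72/74.8 + 11.1/38.1 = 1.713 d.
q = Δh / Σ(b_i/K_i) = 13.3 / 1.713 = 7.765 m/day.
In each layer the seepage velocity is v_i = q/n_i, so the layer transit time is t_i = b_i·n_i / q:
  layer 1 (medium sand): t_1 = 5.61 × 0.27 / 7.765 = 0.1951 d
  layer 2 (karst limestone): t_2 = 4.72 × 0.05 / 7.765 = 0.03039 d
  layer 3 (coarse sand): t_3 = 11.1 × 0.32 / 7.765 = 0.4574 d
Total t = Σ t_i = 0.6829 days.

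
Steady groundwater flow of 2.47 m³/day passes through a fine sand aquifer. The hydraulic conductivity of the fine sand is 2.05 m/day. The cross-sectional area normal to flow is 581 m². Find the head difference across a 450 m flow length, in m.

From Q = K·A·i, i = Q / (K·A) = 2.47 / (2.050 × 581.0) = 0.002074.
Head loss Δh = i · L = 0.002074 × 450 = 0.9332 m.

0.933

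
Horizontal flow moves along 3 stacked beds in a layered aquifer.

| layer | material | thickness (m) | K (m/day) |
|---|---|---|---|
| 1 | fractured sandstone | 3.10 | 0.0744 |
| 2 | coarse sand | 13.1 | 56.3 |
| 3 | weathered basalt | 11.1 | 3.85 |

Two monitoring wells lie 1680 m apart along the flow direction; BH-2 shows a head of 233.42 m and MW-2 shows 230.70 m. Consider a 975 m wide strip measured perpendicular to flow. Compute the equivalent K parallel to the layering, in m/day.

28.6

Flow is parallel to layering, so each bed carries its own Darcy discharge and the transmissivities add.
Σ(K_i·b_i) = 0.0744×3.10 + 56.3×13.1 + 3.85×11.1 = 780.5 m²/day.
Total thickness b = 27.30 m, so K_eq = Σ(K_i·b_i)/b = 28.59 m/day.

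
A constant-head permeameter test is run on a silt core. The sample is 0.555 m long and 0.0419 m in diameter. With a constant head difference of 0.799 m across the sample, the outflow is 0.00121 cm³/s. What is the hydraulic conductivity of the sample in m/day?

0.0527

Cross-sectional area A = π·(d/2)² = π × (0.0419/2)² = 0.001379 m².
Convert discharge: 0.00121 cm³/s = 1.210e-09 m³/s.
Darcy's law rearranged: K = Q·L / (A·Δh) = 1.210e-09 × 0.555 / (0.001379 × 0.799) = 6.096e-07 m/s = 0.05267 m/day.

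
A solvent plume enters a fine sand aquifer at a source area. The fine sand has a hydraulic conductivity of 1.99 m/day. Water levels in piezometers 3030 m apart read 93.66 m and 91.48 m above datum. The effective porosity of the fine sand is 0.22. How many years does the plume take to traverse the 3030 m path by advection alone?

1270

Hydraulic gradient i = (93.66 − 91.48) / 3030 = 2.18 / 3030 = 0.0007195.
Darcy flux q = K · i = 1.990 × 0.0007195 = 0.001432 m/day.
Seepage velocity v = q / n_e = 0.001432 / 0.22 = 0.006508 m/day.
Travel time t = L / v = 3030 / 0.006508 = 4.656e+05 days = 1275 years.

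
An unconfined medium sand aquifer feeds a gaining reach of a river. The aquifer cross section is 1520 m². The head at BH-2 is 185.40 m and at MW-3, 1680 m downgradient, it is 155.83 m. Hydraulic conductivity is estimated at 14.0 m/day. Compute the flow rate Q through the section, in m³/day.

375

Hydraulic gradient i = (185.40 − 155.83) / 1680 = 29.57 / 1680 = 0.01760.
Darcy's law: Q = K · A · i = 14.00 × 1520 × 0.01760 = 374.6 m³/day.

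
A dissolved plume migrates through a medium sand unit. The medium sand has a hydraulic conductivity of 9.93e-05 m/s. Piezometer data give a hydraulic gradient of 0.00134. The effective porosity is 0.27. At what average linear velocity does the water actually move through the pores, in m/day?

Convert K: 9.93e-05 m/s × 86400 = 8.580 m/day.
Hydraulic gradient i = 0.00134.
Darcy flux q = K · i = 8.580 × 0.001340 = 0.01150 m/day.
Seepage velocity v = q / n_e = 0.01150 / 0.27 = 0.04258 m/day.

0.0426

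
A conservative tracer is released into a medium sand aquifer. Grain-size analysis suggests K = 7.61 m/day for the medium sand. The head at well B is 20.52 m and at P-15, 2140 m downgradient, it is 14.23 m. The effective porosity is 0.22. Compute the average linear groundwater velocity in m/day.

Hydraulic gradient i = (20.52 − 14.23) / 2140 = 6.29 / 2140 = 0.002939.
Darcy flux q = K · i = 7.610 × 0.002939 = 0.02237 m/day.
Seepage velocity v = q / n_e = 0.02237 / 0.22 = 0.1017 m/day.

0.102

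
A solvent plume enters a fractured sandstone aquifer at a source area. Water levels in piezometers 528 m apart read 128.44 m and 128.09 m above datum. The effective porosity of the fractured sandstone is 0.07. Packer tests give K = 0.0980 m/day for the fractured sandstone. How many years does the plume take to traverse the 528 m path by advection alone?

Hydraulic gradient i = (128.44 − 128.09) / 528 = 0.35 / 528 = 0.0006629.
Darcy flux q = K · i = 0.09800 × 0.0006629 = 6.496e-05 m/day.
Seepage velocity v = q / n_e = 6.496e-05 / 0.07 = 0.0009280 m/day.
Travel time t = L / v = 528 / 0.0009280 = 5.689e+05 days = 1558 years.

1560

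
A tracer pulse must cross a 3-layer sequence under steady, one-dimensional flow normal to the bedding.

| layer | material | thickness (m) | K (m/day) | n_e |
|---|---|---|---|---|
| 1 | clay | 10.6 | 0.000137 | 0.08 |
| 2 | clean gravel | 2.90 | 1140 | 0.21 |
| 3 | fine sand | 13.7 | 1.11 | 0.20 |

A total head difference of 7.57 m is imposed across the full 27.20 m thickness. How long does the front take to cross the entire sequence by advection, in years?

117

With flow normal to the layers, continuity requires the same specific discharge q through every layer.
Σ(b_i/K_i) = 10.6/0.000137 + 2.90/1140 + 13.7/1.11 = 77385 d.
q = Δh / Σ(b_i/K_i) = 7.57 / 77385 = 9.782e-05 m/day.
In each layer the seepage velocity is v_i = q/n_i, so the layer transit time is t_i = b_i·n_i / q:
  layer 1 (clay): t_1 = 10.6 × 0.08 / 9.782e-05 = 8669 d
  layer 2 (clean gravel): t_2 = 2.90 × 0.21 / 9.782e-05 = 6226 d
  layer 3 (fine sand): t_3 = 13.7 × 0.20 / 9.782e-05 = 28010 d
Total t = Σ t_i = 42904 days = 117.5 years.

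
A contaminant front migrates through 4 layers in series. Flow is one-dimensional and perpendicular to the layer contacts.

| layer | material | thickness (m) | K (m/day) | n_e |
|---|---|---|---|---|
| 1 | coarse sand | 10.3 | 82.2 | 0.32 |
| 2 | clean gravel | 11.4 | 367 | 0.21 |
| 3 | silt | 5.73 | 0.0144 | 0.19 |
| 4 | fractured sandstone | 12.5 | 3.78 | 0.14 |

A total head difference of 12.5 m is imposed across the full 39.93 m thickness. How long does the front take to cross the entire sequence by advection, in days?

274

With flow normal to the layers, continuity requires the same specific discharge q through every layer.
Σ(b_i/K_i) = 10.3/82.2 + 11.4/367 + 5.73/0.0144 + 12.5/3.78 = 401.4 d.
q = Δh / Σ(b_i/K_i) = 12.5 / 401.4 = 0.03114 m/day.
In each layer the seepage velocity is v_i = q/n_i, so the layer transit time is t_i = b_i·n_i / q:
  layer 1 (coarse sand): t_1 = 10.3 × 0.32 / 0.03114 = 105.8 d
  layer 2 (clean gravel): t_2 = 11.4 × 0.21 / 0.03114 = 76.87 d
  layer 3 (silt): t_3 = 5.73 × 0.19 / 0.03114 = 34.96 d
  layer 4 (fractured sandstone): t_4 = 12.5 × 0.14 / 0.03114 = 56.19 d
Total t = Σ t_i = 273.9 days.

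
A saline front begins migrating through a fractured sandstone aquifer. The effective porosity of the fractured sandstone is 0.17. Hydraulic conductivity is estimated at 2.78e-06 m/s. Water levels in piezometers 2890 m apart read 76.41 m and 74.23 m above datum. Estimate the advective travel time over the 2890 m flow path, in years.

7420

Convert K: 2.78e-06 m/s × 86400 = 0.2402 m/day.
Hydraulic gradient i = (76.41 − 74.23) / 2890 = 2.18 / 2890 = 0.0007543.
Darcy flux q = K · i = 0.2402 × 0.0007543 = 0.0001812 m/day.
Seepage velocity v = q / n_e = 0.0001812 / 0.17 = 0.001066 m/day.
Travel time t = L / v = 2890 / 0.001066 = 2.712e+06 days = 7424 years.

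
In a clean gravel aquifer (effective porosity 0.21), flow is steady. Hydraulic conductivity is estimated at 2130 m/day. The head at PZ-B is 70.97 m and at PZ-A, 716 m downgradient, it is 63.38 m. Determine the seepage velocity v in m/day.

108

Hydraulic gradient i = (70.97 − 63.38) / 716 = 7.59 / 716 = 0.01060.
Darcy flux q = K · i = 2130 × 0.01060 = 22.58 m/day.
Seepage velocity v = q / n_e = 22.58 / 0.21 = 107.5 m/day.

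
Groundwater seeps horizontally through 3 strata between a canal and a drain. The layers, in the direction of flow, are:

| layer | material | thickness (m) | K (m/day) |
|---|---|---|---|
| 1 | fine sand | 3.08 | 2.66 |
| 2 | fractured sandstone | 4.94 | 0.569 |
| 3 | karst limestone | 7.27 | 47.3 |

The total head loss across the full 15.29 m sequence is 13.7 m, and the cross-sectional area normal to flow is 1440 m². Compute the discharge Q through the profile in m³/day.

1970

Flow is perpendicular to layering, so the layers act in series and the equivalent K is the thickness-weighted harmonic mean.
Total thickness L = 3.08 + 4.94 + 7.27 = 15.29 m.
Σ(b_i/K_i) = 3.08/2.66 + 4.94/0.569 + 7.27/47.3 = 9.993 d.
K_eq = L / Σ(b_i/K_i) = 15.29 / 9.993 = 1.530 m/day.
Q = K_eq · A · (Δh/L) = 1.530 × 1440 × (13.7/15.29) = 1974 m³/day.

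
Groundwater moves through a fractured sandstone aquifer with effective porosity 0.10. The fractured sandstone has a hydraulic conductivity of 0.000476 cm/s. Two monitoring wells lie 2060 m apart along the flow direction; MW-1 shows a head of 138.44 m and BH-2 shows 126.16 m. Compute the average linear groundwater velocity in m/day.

Convert K: 0.000476 cm/s × 864 = 0.4113 m/day.
Hydraulic gradient i = (138.44 − 126.16) / 2060 = 12.28 / 2060 = 0.005961.
Darcy flux q = K · i = 0.4113 × 0.005961 = 0.002452 m/day.
Seepage velocity v = q / n_e = 0.002452 / 0.10 = 0.02452 m/day.

0.0245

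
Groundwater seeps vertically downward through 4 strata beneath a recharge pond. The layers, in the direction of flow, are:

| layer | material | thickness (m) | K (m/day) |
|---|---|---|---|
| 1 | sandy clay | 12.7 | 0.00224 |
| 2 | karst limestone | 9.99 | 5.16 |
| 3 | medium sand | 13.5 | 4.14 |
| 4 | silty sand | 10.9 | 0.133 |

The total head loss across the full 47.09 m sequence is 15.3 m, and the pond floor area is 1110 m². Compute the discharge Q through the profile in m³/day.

2.95

Flow is perpendicular to layering, so the layers act in series and the equivalent K is the thickness-weighted harmonic mean.
Total thickness L = 12.7 + 9.99 + 13.5 + 10.9 = 47.09 m.
Σ(b_i/K_i) = 12.7/0.00224 + 9.99/5.16 + 13.5/4.14 + 10.9/0.133 = 5757 d.
K_eq = L / Σ(b_i/K_i) = 47.09 / 5757 = 0.008180 m/day.
Q = K_eq · A · (Δh/L) = 0.008180 × 1110 × (15.3/47.09) = 2.950 m³/day.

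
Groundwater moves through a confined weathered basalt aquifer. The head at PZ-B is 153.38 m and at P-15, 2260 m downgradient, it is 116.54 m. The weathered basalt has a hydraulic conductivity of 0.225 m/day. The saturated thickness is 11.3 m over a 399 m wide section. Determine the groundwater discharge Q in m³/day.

16.5

Cross-sectional area A = 399 × 11.3 = 4509 m².
Hydraulic gradient i = (153.38 − 116.54) / 2260 = 36.84 / 2260 = 0.01630.
Darcy's law: Q = K · A · i = 0.2250 × 4509 × 0.01630 = 16.54 m³/day.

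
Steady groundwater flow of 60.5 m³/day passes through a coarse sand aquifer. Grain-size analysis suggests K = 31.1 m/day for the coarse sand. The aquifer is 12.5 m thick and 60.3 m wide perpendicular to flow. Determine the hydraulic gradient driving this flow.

Cross-sectional area A = 60.3 × 12.5 = 753.8 m².
From Q = K·A·i, i = Q / (K·A) = 60.5 / (31.10 × 753.8) = 0.002581.

0.00258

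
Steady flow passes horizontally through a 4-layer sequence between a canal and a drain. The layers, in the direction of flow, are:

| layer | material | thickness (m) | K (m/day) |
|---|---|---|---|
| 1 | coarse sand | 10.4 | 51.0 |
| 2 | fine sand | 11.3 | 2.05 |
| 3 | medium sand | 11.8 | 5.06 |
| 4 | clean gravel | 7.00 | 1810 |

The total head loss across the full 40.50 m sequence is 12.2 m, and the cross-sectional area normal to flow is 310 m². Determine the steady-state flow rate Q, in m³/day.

Flow is perpendicular to layering, so the layers act in series and the equivalent K is the thickness-weighted harmonic mean.
Total thickness L = 10.4 + 11.3 + 11.8 + 7.00 = 40.50 m.
Σ(b_i/K_i) = 10.4/51.0 + 11.3/2.05 + 11.8/5.06 + 7.00/1810 = 8.052 d.
K_eq = L / Σ(b_i/K_i) = 40.50 / 8.052 = 5.030 m/day.
Q = K_eq · A · (Δh/L) = 5.030 × 310 × (12.2/40.50) = 469.7 m³/day.

470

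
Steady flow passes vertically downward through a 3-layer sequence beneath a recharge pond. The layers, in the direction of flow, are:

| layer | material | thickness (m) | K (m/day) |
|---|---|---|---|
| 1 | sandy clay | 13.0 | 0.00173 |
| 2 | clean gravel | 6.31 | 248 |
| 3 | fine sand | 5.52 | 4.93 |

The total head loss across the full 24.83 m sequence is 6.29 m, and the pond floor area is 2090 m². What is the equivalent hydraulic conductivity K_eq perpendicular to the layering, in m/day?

Flow is perpendicular to layering, so the layers act in series and the equivalent K is the thickness-weighted harmonic mean.
Total thickness L = 13.0 + 6.31 + 5.52 = 24.83 m.
Σ(b_i/K_i) = 13.0/0.00173 + 6.31/248 + 5.52/4.93 = 7516 d.
K_eq = L / Σ(b_i/K_i) = 24.83 / 7516 = 0.003304 m/day.

0.00330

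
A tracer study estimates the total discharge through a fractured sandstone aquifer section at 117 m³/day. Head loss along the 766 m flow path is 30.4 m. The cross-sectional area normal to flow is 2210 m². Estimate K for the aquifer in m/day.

1.33

Hydraulic gradient i = Δh / L = 30.4 / 766 = 0.03969.
From Q = K·A·i, K = Q / (A·i) = 117 / (2210 × 0.03969) = 1.334 m/day.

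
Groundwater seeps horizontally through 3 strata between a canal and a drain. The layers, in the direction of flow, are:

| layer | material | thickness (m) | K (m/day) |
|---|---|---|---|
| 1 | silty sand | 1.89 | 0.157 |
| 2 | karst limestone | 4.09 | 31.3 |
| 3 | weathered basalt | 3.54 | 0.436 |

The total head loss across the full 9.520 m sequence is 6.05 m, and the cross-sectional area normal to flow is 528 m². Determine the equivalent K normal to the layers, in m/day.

Flow is perpendicular to layering, so the layers act in series and the equivalent K is the thickness-weighted harmonic mean.
Total thickness L = 1.89 + 4.09 + 3.54 = 9.520 m.
Σ(b_i/K_i) = 1.89/0.157 + 4.09/31.3 + 3.54/0.436 = 20.29 d.
K_eq = L / Σ(b_i/K_i) = 9.520 / 20.29 = 0.4692 m/day.

0.469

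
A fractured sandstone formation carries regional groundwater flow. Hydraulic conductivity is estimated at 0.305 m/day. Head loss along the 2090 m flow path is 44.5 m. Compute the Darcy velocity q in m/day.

0.00649

Hydraulic gradient i = Δh / L = 44.5 / 2090 = 0.02129.
Specific discharge q = K · i = 0.3050 × 0.02129 = 0.006494 m/day.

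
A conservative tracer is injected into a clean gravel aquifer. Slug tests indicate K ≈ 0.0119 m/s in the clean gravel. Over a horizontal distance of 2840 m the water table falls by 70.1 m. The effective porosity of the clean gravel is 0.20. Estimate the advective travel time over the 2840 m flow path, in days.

22.4

Convert K: 0.0119 m/s × 86400 = 1028 m/day.
Hydraulic gradient i = Δh / L = 70.1 / 2840 = 0.02468.
Darcy flux q = K · i = 1028 × 0.02468 = 25.38 m/day.
Seepage velocity v = q / n_e = 25.38 / 0.20 = 126.9 m/day.
Travel time t = L / v = 2840 / 126.9 = 22.38 days.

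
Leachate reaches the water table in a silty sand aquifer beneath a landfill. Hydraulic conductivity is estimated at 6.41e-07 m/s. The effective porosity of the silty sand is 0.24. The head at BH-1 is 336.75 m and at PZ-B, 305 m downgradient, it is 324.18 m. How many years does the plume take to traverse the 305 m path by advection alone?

87.8

Convert K: 6.41e-07 m/s × 86400 = 0.05538 m/day.
Hydraulic gradient i = (336.75 − 324.18) / 305 = 12.57 / 305 = 0.04121.
Darcy flux q = K · i = 0.05538 × 0.04121 = 0.002282 m/day.
Seepage velocity v = q / n_e = 0.002282 / 0.24 = 0.009510 m/day.
Travel time t = L / v = 305 / 0.009510 = 32070 days = 87.80 years.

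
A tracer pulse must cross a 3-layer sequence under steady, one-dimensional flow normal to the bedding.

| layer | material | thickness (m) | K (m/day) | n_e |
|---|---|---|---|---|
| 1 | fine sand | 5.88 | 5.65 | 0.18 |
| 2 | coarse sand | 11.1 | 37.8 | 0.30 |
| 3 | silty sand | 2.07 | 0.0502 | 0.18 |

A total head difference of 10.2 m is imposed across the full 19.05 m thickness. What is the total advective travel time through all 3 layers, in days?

With flow normal to the layers, continuity requires the same specific discharge q through every layer.
Σ(b_i/K_i) = 5.88/5.65 + 11.1/37.8 + 2.07/0.0502 = 42.57 d.
q = Δh / Σ(b_i/K_i) = 10.2 / 42.57 = 0.2396 m/day.
In each layer the seepage velocity is v_i = q/n_i, so the layer transit time is t_i = b_i·n_i / q:
  layer 1 (fine sand): t_1 = 5.88 × 0.18 / 0.2396 = 4.417 d
  layer 2 (coarse sand): t_2 = 11.1 × 0.30 / 0.2396 = 13.90 d
  layer 3 (silty sand): t_3 = 2.07 × 0.18 / 0.2396 = 1.555 d
Total t = Σ t_i = 19.87 days.

19.9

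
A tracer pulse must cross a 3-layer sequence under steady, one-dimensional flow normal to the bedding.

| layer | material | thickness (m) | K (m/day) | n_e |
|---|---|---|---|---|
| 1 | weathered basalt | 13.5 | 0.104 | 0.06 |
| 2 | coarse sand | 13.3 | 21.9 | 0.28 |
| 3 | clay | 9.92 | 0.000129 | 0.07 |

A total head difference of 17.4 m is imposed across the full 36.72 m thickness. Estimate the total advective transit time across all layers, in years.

With flow normal to the layers, continuity requires the same specific discharge q through every layer.
Σ(b_i/K_i) = 13.5/0.104 + 13.3/21.9 + 9.92/0.000129 = 77030 d.
q = Δh / Σ(b_i/K_i) = 17.4 / 77030 = 0.0002259 m/day.
In each layer the seepage velocity is v_i = q/n_i, so the layer transit time is t_i = b_i·n_i / q:
  layer 1 (weathered basalt): t_1 = 13.5 × 0.06 / 0.0002259 = 3586 d
  layer 2 (coarse sand): t_2 = 13.3 × 0.28 / 0.0002259 = 16486 d
  layer 3 (clay): t_3 = 9.92 × 0.07 / 0.0002259 = 3074 d
Total t = Σ t_i = 23146 days = 63.37 years.

63.4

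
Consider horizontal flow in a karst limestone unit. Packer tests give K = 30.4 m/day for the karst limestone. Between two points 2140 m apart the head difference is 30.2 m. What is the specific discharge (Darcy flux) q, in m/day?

0.429

Hydraulic gradient i = Δh / L = 30.2 / 2140 = 0.01411.
Specific discharge q = K · i = 30.40 × 0.01411 = 0.4290 m/day.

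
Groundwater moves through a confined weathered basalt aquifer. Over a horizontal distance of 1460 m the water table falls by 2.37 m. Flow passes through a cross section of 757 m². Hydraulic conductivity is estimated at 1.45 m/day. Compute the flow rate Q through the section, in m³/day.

Hydraulic gradient i = Δh / L = 2.37 / 1460 = 0.001623.
Darcy's law: Q = K · A · i = 1.450 × 757.0 × 0.001623 = 1.782 m³/day.

1.78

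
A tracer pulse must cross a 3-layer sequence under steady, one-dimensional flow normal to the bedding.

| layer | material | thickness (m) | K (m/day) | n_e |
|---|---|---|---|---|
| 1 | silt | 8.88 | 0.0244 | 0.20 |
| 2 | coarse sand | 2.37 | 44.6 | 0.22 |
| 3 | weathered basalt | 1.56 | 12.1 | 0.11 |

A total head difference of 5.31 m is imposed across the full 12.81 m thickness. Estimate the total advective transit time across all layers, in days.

With flow normal to the layers, continuity requires the same specific discharge q through every layer.
Σ(b_i/K_i) = 8.88/0.0244 + 2.37/44.6 + 1.56/12.1 = 364.1 d.
q = Δh / Σ(b_i/K_i) = 5.31 / 364.1 = 0.01458 m/day.
In each layer the seepage velocity is v_i = q/n_i, so the layer transit time is t_i = b_i·n_i / q:
  layer 1 (silt): t_1 = 8.88 × 0.20 / 0.01458 = 121.8 d
  layer 2 (coarse sand): t_2 = 2.37 × 0.22 / 0.01458 = 35.75 d
  layer 3 (weathered basalt): t_3 = 1.56 × 0.11 / 0.01458 = 11.77 d
Total t = Σ t_i = 169.3 days.

169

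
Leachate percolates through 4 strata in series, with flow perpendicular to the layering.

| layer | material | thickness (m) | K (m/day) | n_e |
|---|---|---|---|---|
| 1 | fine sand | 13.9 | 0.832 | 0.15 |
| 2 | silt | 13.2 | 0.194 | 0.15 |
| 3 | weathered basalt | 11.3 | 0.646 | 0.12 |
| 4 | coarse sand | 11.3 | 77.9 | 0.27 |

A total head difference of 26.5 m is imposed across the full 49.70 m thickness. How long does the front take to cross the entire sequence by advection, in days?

With flow normal to the layers, continuity requires the same specific discharge q through every layer.
Σ(b_i/K_i) = 13.9/0.832 + 13.2/0.194 + 11.3/0.646 + 11.3/77.9 = 102.4 d.
q = Δh / Σ(b_i/K_i) = 26.5 / 102.4 = 0.2588 m/day.
In each layer the seepage velocity is v_i = q/n_i, so the layer transit time is t_i = b_i·n_i / q:
  layer 1 (fine sand): t_1 = 13.9 × 0.15 / 0.2588 = 8.056 d
  layer 2 (silt): t_2 = 13.2 × 0.15 / 0.2588 = 7.650 d
  layer 3 (weathered basalt): t_3 = 11.3 × 0.12 / 0.2588 = 5.239 d
  layer 4 (coarse sand): t_4 = 11.3 × 0.27 / 0.2588 = 11.79 d
Total t = Σ t_i = 32.73 days.

32.7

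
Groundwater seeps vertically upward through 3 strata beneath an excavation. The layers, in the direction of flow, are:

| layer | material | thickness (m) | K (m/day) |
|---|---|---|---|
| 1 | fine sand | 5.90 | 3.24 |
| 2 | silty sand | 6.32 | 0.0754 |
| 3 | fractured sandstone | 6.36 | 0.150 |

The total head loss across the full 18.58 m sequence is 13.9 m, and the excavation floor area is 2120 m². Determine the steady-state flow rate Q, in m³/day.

230

Flow is perpendicular to layering, so the layers act in series and the equivalent K is the thickness-weighted harmonic mean.
Total thickness L = 5.90 + 6.32 + 6.36 = 18.58 m.
Σ(b_i/K_i) = 5.90/3.24 + 6.32/0.0754 + 6.36/0.150 = 128.0 d.
K_eq = L / Σ(b_i/K_i) = 18.58 / 128.0 = 0.1451 m/day.
Q = K_eq · A · (Δh/L) = 0.1451 × 2120 × (13.9/18.58) = 230.1 m³/day.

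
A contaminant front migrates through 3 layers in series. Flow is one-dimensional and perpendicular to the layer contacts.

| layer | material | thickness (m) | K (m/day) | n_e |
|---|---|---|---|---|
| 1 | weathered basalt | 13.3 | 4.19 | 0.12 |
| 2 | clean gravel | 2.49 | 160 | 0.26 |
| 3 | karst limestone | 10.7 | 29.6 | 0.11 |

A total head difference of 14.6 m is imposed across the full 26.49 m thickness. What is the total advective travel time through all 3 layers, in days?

With flow normal to the layers, continuity requires the same specific discharge q through every layer.
Σ(b_i/K_i) = 13.3/4.19 + 2.49/160 + 10.7/29.6 = 3.551 d.
q = Δh / Σ(b_i/K_i) = 14.6 / 3.551 = 4.111 m/day.
In each layer the seepage velocity is v_i = q/n_i, so the layer transit time is t_i = b_i·n_i / q:
  layer 1 (weathered basalt): t_1 = 13.3 × 0.12 / 4.111 = 0.3882 d
  layer 2 (clean gravel): t_2 = 2.49 × 0.26 / 4.111 = 0.1575 d
  layer 3 (karst limestone): t_3 = 10.7 × 0.11 / 4.111 = 0.2863 d
Total t = Σ t_i = 0.8320 days.

0.832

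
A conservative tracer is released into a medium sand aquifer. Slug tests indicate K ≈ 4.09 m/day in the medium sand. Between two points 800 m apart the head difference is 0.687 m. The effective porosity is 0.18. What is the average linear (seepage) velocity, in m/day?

0.0195

Hydraulic gradient i = Δh / L = 0.687 / 800 = 0.0008588.
Darcy flux q = K · i = 4.090 × 0.0008588 = 0.003512 m/day.
Seepage velocity v = q / n_e = 0.003512 / 0.18 = 0.01951 m/day.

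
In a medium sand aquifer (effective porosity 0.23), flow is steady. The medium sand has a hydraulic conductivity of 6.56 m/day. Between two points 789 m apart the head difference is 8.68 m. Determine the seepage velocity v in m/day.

Hydraulic gradient i = Δh / L = 8.68 / 789 = 0.01100.
Darcy flux q = K · i = 6.560 × 0.01100 = 0.07217 m/day.
Seepage velocity v = q / n_e = 0.07217 / 0.23 = 0.3138 m/day.

0.314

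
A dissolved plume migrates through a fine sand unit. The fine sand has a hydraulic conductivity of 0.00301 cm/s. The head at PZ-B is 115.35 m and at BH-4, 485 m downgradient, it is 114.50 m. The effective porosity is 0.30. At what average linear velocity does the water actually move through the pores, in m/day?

Convert K: 0.00301 cm/s × 864 = 2.601 m/day.
Hydraulic gradient i = (115.35 − 114.50) / 485 = 0.85 / 485 = 0.001753.
Darcy flux q = K · i = 2.601 × 0.001753 = 0.004558 m/day.
Seepage velocity v = q / n_e = 0.004558 / 0.30 = 0.01519 m/day.

0.0152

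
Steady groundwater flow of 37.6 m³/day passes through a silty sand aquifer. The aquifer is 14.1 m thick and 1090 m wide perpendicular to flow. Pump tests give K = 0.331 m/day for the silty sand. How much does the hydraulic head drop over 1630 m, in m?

Cross-sectional area A = 1090 × 14.1 = 15369 m².
From Q = K·A·i, i = Q / (K·A) = 37.6 / (0.3310 × 15369) = 0.007391.
Head loss Δh = i · L = 0.007391 × 1630 = 12.05 m.

12.0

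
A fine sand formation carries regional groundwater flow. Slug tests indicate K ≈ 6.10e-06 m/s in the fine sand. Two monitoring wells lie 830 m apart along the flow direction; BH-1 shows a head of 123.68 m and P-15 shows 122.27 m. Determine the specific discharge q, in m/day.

0.000895

Convert K: 6.10e-06 m/s × 86400 = 0.5270 m/day.
Hydraulic gradient i = (123.68 − 122.27) / 830 = 1.41 / 830 = 0.001699.
Specific discharge q = K · i = 0.5270 × 0.001699 = 0.0008953 m/day.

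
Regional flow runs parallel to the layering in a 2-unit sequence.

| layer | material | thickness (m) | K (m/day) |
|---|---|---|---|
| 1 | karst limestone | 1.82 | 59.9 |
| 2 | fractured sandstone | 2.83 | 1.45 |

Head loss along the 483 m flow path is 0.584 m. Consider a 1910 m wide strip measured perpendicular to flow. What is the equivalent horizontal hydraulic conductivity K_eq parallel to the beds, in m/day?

Flow is parallel to layering, so each bed carries its own Darcy discharge and the transmissivities add.
Σ(K_i·b_i) = 59.9×1.82 + 1.45×2.83 = 113.1 m²/day.
Total thickness b = 4.650 m, so K_eq = Σ(K_i·b_i)/b = 24.33 m/day.

24.3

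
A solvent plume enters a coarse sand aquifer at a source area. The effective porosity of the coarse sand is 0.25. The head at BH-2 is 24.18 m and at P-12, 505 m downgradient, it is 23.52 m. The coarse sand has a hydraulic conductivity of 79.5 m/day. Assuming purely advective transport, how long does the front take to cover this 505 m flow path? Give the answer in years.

Hydraulic gradient i = (24.18 − 23.52) / 505 = 0.66 / 505 = 0.001307.
Darcy flux q = K · i = 79.50 × 0.001307 = 0.1039 m/day.
Seepage velocity v = q / n_e = 0.1039 / 0.25 = 0.4156 m/day.
Travel time t = L / v = 505 / 0.4156 = 1215 days = 3.327 years.

3.33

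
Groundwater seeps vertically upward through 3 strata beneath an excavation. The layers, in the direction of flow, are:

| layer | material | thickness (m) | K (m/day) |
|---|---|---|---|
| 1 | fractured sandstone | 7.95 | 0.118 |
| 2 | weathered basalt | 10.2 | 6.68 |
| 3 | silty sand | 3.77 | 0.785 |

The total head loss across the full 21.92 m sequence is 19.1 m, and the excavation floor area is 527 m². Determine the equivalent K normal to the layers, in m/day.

0.297

Flow is perpendicular to layering, so the layers act in series and the equivalent K is the thickness-weighted harmonic mean.
Total thickness L = 7.95 + 10.2 + 3.77 = 21.92 m.
Σ(b_i/K_i) = 7.95/0.118 + 10.2/6.68 + 3.77/0.785 = 73.70 d.
K_eq = L / Σ(b_i/K_i) = 21.92 / 73.70 = 0.2974 m/day.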